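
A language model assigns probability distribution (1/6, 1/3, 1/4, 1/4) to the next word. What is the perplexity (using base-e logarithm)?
3.8883

Perplexity is e^H (or exp(H) for natural log).

First, H = -Σ p log p = 1.3580 nats
Perplexity = e^1.3580 = 3.8883

Interpretation: The model's uncertainty is equivalent to choosing uniformly among 3.9 options.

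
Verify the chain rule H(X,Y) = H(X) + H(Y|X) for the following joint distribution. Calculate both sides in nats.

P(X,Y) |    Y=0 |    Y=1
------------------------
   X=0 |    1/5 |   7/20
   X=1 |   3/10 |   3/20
H(X,Y) = 1.3351, H(X) = 0.6881, H(Y|X) = 0.6469 (all in nats)

Chain rule: H(X,Y) = H(X) + H(Y|X)

Left side — joint entropy directly:
H(X,Y) = -Σ p(x,y) log p(x,y) = 1.3351 nats

Right side — compute H(Y|X) from the conditional distributions:
P(X) = (11/20, 9/20), so H(X) = 0.6881 nats
H(Y|X) = Σ_x P(X=x) · H(Y|X=x):
  P(Y|X=0) = (4/11, 7/11), H(Y|X=0) = 0.6555, weight P(X=0) = 11/20
  P(Y|X=1) = (2/3, 1/3), H(Y|X=1) = 0.6365, weight P(X=1) = 9/20
H(Y|X) = 0.6469 nats

H(X) + H(Y|X) = 0.6881 + 0.6469 = 1.3351 nats

Both sides equal 1.3351 nats. ✓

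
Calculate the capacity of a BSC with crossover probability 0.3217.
0.0938 bits

For a binary symmetric channel (BSC) with error probability p:
Capacity C = 1 - H(p) bits per symbol

where H(p) = -p log₂(p) - (1-p) log₂(1-p) is the binary entropy function.

H(0.3217) = 0.9062 bits
C = 1 - 0.9062 = 0.0938 bits per symbol

This means we can reliably transmit up to 0.0938 bits of information per channel use.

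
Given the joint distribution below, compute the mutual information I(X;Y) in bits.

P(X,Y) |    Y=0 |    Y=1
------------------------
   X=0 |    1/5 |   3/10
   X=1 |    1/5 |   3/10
0.0000 bits

Mutual information: I(X;Y) = H(X) + H(Y) - H(X,Y)

Marginals:
P(X) = (1/2, 1/2), H(X) = 1.0000 bits
P(Y) = (2/5, 3/5), H(Y) = 0.9710 bits

Joint entropy: H(X,Y) = 1.9710 bits

I(X;Y) = 1.0000 + 0.9710 - 1.9710 = 0.0000 bits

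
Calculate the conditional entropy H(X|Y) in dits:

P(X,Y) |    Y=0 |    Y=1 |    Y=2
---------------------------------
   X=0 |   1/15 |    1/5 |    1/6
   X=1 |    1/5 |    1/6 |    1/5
0.2846 dits

Using the chain rule: H(X|Y) = H(X,Y) - H(Y)

First, compute H(X,Y) = 0.7572 dits

Marginal P(Y) = (4/15, 11/30, 11/30)
H(Y) = 0.4726 dits

H(X|Y) = H(X,Y) - H(Y) = 0.7572 - 0.4726 = 0.2846 dits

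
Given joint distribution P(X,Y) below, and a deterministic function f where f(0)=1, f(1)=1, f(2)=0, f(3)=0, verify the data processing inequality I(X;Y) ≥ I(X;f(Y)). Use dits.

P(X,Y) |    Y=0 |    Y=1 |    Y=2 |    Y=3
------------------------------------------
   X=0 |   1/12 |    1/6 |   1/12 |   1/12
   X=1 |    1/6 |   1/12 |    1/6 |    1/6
I(X;Y) = 0.0185, I(X;f(Y)) = 0.0062, inequality holds: 0.0185 ≥ 0.0062

Data Processing Inequality: For any Markov chain X → Y → Z, we have I(X;Y) ≥ I(X;Z).

Here Z = f(Y) is a deterministic function of Y, forming X → Y → Z.

Original I(X;Y) = 0.0185 dits

After applying f:
P(X,Z) where Z=f(Y):
- P(X,Z=0) = P(X,Y=2) + P(X,Y=3)
- P(X,Z=1) = P(X,Y=0) + P(X,Y=1)

I(X;Z) = I(X;f(Y)) = 0.0062 dits

Verification: 0.0185 ≥ 0.0062 ✓

Information cannot be created by processing; the function f can only lose information about X.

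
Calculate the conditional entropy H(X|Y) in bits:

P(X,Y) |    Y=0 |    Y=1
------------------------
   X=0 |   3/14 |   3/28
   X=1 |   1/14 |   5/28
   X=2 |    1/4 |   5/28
1.4848 bits

Using the chain rule: H(X|Y) = H(X,Y) - H(Y)

First, compute H(X,Y) = 2.4811 bits

Marginal P(Y) = (15/28, 13/28)
H(Y) = 0.9963 bits

H(X|Y) = H(X,Y) - H(Y) = 2.4811 - 0.9963 = 1.4848 bits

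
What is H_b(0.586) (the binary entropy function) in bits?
0.9786 bits

The binary entropy function is:
H(p) = -p log(p) - (1-p) log(1-p)

H(0.586) = -0.586 × log_2(0.586) - 0.414 × log_2(0.414)
H(0.586) = 0.9786 bits

Note: Binary entropy is maximized at p=0.5 (H=1 bit) and minimized at p=0 or p=1 (H=0).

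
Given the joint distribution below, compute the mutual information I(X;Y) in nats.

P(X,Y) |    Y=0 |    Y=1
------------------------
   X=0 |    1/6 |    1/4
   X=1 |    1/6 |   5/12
0.0071 nats

Mutual information: I(X;Y) = H(X) + H(Y) - H(X,Y)

Marginals:
P(X) = (5/12, 7/12), H(X) = 0.6792 nats
P(Y) = (1/3, 2/3), H(Y) = 0.6365 nats

Joint entropy: H(X,Y) = 1.3086 nats

I(X;Y) = 0.6792 + 0.6365 - 1.3086 = 0.0071 nats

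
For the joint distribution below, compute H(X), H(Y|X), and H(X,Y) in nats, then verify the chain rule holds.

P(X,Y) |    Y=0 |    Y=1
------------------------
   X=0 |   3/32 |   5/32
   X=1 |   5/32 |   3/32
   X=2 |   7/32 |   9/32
H(X,Y) = 1.7132, H(X) = 1.0397, H(Y|X) = 0.6734 (all in nats)

Chain rule: H(X,Y) = H(X) + H(Y|X)

Left side — joint entropy directly:
H(X,Y) = -Σ p(x,y) log p(x,y) = 1.7132 nats

Right side — compute H(Y|X) from the conditional distributions:
P(X) = (1/4, 1/4, 1/2), so H(X) = 1.0397 nats
H(Y|X) = Σ_x P(X=x) · H(Y|X=x):
  P(Y|X=0) = (3/8, 5/8), H(Y|X=0) = 0.6616, weight P(X=0) = 1/4
  P(Y|X=1) = (5/8, 3/8), H(Y|X=1) = 0.6616, weight P(X=1) = 1/4
  P(Y|X=2) = (7/16, 9/16), H(Y|X=2) = 0.6853, weight P(X=2) = 1/2
H(Y|X) = 0.6734 nats

H(X) + H(Y|X) = 1.0397 + 0.6734 = 1.7132 nats

Both sides equal 1.7132 nats. ✓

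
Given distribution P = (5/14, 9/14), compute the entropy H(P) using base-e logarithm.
0.6518 nats

Shannon entropy is H(X) = -Σ p(x) log p(x).

For P = (5/14, 9/14):
H = -5/14 × log_e(5/14) -9/14 × log_e(9/14)
H = 0.6518 nats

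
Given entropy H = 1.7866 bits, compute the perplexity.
3.4500

Perplexity is 2^H (or exp(H) for natural log).

H = 1.7866 bits
Perplexity = 2^1.7866 = 3.4500

Interpretation: The model's uncertainty is equivalent to choosing uniformly among 3.5 options.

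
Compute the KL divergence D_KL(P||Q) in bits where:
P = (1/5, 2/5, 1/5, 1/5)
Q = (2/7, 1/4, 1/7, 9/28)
0.1285 bits

KL divergence: D_KL(P||Q) = Σ p(x) log(p(x)/q(x))

Computing term by term:
  x=0: 1/5 × log_2[(1/5)/(2/7)] = 1/5 × -0.5146 = -0.1029
  x=1: 2/5 × log_2[(2/5)/(1/4)] = 2/5 × 0.6781 = 0.2712
  x=2: 1/5 × log_2[(1/5)/(1/7)] = 1/5 × 0.4854 = 0.0971
  x=3: 1/5 × log_2[(1/5)/(9/28)] = 1/5 × -0.6845 = -0.1369

D_KL(P||Q) = 0.1285 bits

Note: KL divergence is always non-negative and equals 0 iff P = Q.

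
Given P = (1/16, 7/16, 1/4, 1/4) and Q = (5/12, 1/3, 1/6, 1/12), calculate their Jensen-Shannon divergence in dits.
0.0447 dits

Jensen-Shannon divergence is:
JSD(P||Q) = 0.5 × D_KL(P||M) + 0.5 × D_KL(Q||M)
where M = 0.5 × (P + Q) is the mixture distribution.

M = 0.5 × (1/16, 7/16, 1/4, 1/4) + 0.5 × (5/12, 1/3, 1/6, 1/12) = (0.239583, 0.385417, 5/24, 1/6)

D_KL(P||M) = 0.0514 dits
D_KL(Q||M) = 0.0379 dits

JSD(P||Q) = 0.5 × 0.0514 + 0.5 × 0.0379 = 0.0447 dits

Unlike KL divergence, JSD is symmetric and bounded: 0 ≤ JSD ≤ log(2).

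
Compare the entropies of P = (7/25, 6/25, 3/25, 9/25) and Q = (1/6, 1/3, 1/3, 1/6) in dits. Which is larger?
Q

Computing entropies in dits:
H(P) = 0.5738
H(Q) = 0.5775

Distribution Q has higher entropy.

Intuition: The distribution closer to uniform (more spread out) has higher entropy.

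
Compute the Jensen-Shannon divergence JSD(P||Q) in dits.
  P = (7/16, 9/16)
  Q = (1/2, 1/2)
0.0009 dits

Jensen-Shannon divergence is:
JSD(P||Q) = 0.5 × D_KL(P||M) + 0.5 × D_KL(Q||M)
where M = 0.5 × (P + Q) is the mixture distribution.

M = 0.5 × (7/16, 9/16) + 0.5 × (1/2, 1/2) = (15/32, 17/32)

D_KL(P||M) = 0.0009 dits
D_KL(Q||M) = 0.0008 dits

JSD(P||Q) = 0.5 × 0.0009 + 0.5 × 0.0008 = 0.0009 dits

Unlike KL divergence, JSD is symmetric and bounded: 0 ≤ JSD ≤ log(2).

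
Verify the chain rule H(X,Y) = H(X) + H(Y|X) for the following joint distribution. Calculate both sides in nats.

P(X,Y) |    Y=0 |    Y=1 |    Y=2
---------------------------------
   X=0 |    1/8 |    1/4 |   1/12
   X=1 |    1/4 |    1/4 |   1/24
H(X,Y) = 1.6391, H(X) = 0.6897, H(Y|X) = 0.9495 (all in nats)

Chain rule: H(X,Y) = H(X) + H(Y|X)

Left side — joint entropy directly:
H(X,Y) = -Σ p(x,y) log p(x,y) = 1.6391 nats

Right side — compute H(Y|X) from the conditional distributions:
P(X) = (11/24, 13/24), so H(X) = 0.6897 nats
H(Y|X) = Σ_x P(X=x) · H(Y|X=x):
  P(Y|X=0) = (3/11, 6/11, 2/11), H(Y|X=0) = 0.9949, weight P(X=0) = 11/24
  P(Y|X=1) = (6/13, 6/13, 1/13), H(Y|X=1) = 0.9110, weight P(X=1) = 13/24
H(Y|X) = 0.9495 nats

H(X) + H(Y|X) = 0.6897 + 0.9495 = 1.6391 nats

Both sides equal 1.6391 nats. ✓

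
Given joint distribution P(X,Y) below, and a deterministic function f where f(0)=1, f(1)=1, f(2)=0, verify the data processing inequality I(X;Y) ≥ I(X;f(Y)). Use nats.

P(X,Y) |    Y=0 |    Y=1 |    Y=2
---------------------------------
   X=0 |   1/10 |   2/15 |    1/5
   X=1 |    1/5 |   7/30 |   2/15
I(X;Y) = 0.0286, I(X;f(Y)) = 0.0283, inequality holds: 0.0286 ≥ 0.0283

Data Processing Inequality: For any Markov chain X → Y → Z, we have I(X;Y) ≥ I(X;Z).

Here Z = f(Y) is a deterministic function of Y, forming X → Y → Z.

Original I(X;Y) = 0.0286 nats

After applying f:
P(X,Z) where Z=f(Y):
- P(X,Z=0) = P(X,Y=2)
- P(X,Z=1) = P(X,Y=0) + P(X,Y=1)

I(X;Z) = I(X;f(Y)) = 0.0283 nats

Verification: 0.0286 ≥ 0.0283 ✓

Information cannot be created by processing; the function f can only lose information about X.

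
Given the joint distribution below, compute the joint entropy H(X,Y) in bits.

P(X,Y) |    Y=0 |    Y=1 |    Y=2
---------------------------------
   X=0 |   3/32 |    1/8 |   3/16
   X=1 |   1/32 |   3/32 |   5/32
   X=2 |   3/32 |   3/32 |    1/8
3.0582 bits

Joint entropy is H(X,Y) = -Σ_{x,y} p(x,y) log p(x,y).

Summing over all non-zero entries:
H(X,Y) = -[3/32·log_2(3/32) + 1/8·log_2(1/8) + 3/16·log_2(3/16) + 1/32·log_2(1/32) + 3/32·log_2(3/32) + 5/32·log_2(5/32) + 3/32·log_2(3/32) + 3/32·log_2(3/32) + 1/8·log_2(1/8)]
H(X,Y) = 3.0582 bits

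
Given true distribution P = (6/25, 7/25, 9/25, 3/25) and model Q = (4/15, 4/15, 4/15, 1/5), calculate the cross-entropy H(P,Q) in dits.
0.5890 dits

Cross-entropy: H(P,Q) = -Σ p(x) log q(x)

Alternatively: H(P,Q) = H(P) + D_KL(P||Q)
H(P) = 0.5738 dits
D_KL(P||Q) = 0.0152 dits

H(P,Q) = 0.5738 + 0.0152 = 0.5890 dits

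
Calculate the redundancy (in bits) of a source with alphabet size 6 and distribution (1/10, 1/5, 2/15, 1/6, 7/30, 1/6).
0.0493 bits

Redundancy measures how far a source is from maximum entropy:
R = H_max - H(X)

Maximum entropy for 6 symbols: H_max = log_2(6) = 2.5850 bits
Actual entropy: H(X) = 2.5357 bits
Redundancy: R = 2.5850 - 2.5357 = 0.0493 bits

This redundancy represents potential for compression: the source could be compressed by 0.0493 bits per symbol.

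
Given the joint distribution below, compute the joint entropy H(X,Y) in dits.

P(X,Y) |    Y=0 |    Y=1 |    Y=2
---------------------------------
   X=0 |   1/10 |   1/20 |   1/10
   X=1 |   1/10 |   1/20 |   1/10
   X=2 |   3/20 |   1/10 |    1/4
0.9042 dits

Joint entropy is H(X,Y) = -Σ_{x,y} p(x,y) log p(x,y).

Summing over all non-zero entries:
H(X,Y) = -[1/10·log_10(1/10) + 1/20·log_10(1/20) + 1/10·log_10(1/10) + 1/10·log_10(1/10) + 1/20·log_10(1/20) + 1/10·log_10(1/10) + 3/20·log_10(3/20) + 1/10·log_10(1/10) + 1/4·log_10(1/4)]
H(X,Y) = 0.9042 dits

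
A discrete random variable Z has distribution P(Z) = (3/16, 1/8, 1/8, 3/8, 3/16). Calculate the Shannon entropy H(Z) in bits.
2.1863 bits

Shannon entropy is H(X) = -Σ p(x) log p(x).

For P = (3/16, 1/8, 1/8, 3/8, 3/16):
H = -3/16 × log_2(3/16) -1/8 × log_2(1/8) -1/8 × log_2(1/8) -3/8 × log_2(3/8) -3/16 × log_2(3/16)
H = 2.1863 bits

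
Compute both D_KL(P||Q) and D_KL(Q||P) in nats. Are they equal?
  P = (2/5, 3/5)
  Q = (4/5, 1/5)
D_KL(P||Q) = 0.3819, D_KL(Q||P) = 0.3348

KL divergence is not symmetric: D_KL(P||Q) ≠ D_KL(Q||P) in general.

D_KL(P||Q) = 0.3819 nats
D_KL(Q||P) = 0.3348 nats

No, they are not equal!

This asymmetry is why KL divergence is not a true distance metric.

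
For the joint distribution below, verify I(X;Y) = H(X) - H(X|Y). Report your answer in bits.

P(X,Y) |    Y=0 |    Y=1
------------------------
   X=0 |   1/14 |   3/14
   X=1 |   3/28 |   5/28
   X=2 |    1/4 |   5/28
I(X;Y) = 0.0608 bits

Mutual information has multiple equivalent forms:
- I(X;Y) = H(X) - H(X|Y)
- I(X;Y) = H(Y) - H(Y|X)
- I(X;Y) = H(X) + H(Y) - H(X,Y)

Computing all quantities:
H(X) = 1.5567, H(Y) = 0.9852, H(X,Y) = 2.4811
H(X|Y) = 1.4959, H(Y|X) = 0.9244

Verification:
H(X) - H(X|Y) = 1.5567 - 1.4959 = 0.0608
H(Y) - H(Y|X) = 0.9852 - 0.9244 = 0.0608
H(X) + H(Y) - H(X,Y) = 1.5567 + 0.9852 - 2.4811 = 0.0608

All forms give I(X;Y) = 0.0608 bits. ✓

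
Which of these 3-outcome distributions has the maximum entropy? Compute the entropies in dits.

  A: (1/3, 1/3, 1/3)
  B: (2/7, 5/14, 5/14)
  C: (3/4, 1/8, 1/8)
A

For a discrete distribution over n outcomes, entropy is maximized by the uniform distribution.

Computing entropies:
H(A) = 0.4771 dits
H(B) = 0.4748 dits
H(C) = 0.3195 dits

The uniform distribution (where all probabilities equal 1/3) achieves the maximum entropy of log_10(3) = 0.4771 dits.

Distribution A has the highest entropy.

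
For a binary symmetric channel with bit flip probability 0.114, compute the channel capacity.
0.4881 bits

For a binary symmetric channel (BSC) with error probability p:
Capacity C = 1 - H(p) bits per symbol

where H(p) = -p log₂(p) - (1-p) log₂(1-p) is the binary entropy function.

H(0.114) = 0.5119 bits
C = 1 - 0.5119 = 0.4881 bits per symbol

This means we can reliably transmit up to 0.4881 bits of information per channel use.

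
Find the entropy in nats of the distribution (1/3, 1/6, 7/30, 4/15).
1.3569 nats

Shannon entropy is H(X) = -Σ p(x) log p(x).

For P = (1/3, 1/6, 7/30, 4/15):
H = -1/3 × log_e(1/3) -1/6 × log_e(1/6) -7/30 × log_e(7/30) -4/15 × log_e(4/15)
H = 1.3569 nats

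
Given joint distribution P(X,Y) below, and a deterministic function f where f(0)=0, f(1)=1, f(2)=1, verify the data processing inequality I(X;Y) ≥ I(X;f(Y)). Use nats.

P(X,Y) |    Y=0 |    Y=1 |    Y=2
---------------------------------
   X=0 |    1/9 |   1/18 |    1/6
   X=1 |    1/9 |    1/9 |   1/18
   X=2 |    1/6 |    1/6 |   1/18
I(X;Y) = 0.0686, I(X;f(Y)) = 0.0036, inequality holds: 0.0686 ≥ 0.0036

Data Processing Inequality: For any Markov chain X → Y → Z, we have I(X;Y) ≥ I(X;Z).

Here Z = f(Y) is a deterministic function of Y, forming X → Y → Z.

Original I(X;Y) = 0.0686 nats

After applying f:
P(X,Z) where Z=f(Y):
- P(X,Z=0) = P(X,Y=0)
- P(X,Z=1) = P(X,Y=1) + P(X,Y=2)

I(X;Z) = I(X;f(Y)) = 0.0036 nats

Verification: 0.0686 ≥ 0.0036 ✓

Information cannot be created by processing; the function f can only lose information about X.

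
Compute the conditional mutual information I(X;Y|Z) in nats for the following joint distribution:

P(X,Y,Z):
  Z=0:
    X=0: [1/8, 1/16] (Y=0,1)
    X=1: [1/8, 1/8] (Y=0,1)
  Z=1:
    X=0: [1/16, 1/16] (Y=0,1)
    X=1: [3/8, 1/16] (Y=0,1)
0.0380 nats

Conditional mutual information: I(X;Y|Z) = H(X|Z) + H(Y|Z) - H(X,Y|Z)

H(Z) = 0.6853
H(X,Z) = 1.2820 → H(X|Z) = 0.5967
H(Y,Z) = 1.2820 → H(Y|Z) = 0.5967
H(X,Y,Z) = 1.8407 → H(X,Y|Z) = 1.1554

I(X;Y|Z) = 0.5967 + 0.5967 - 1.1554 = 0.0380 nats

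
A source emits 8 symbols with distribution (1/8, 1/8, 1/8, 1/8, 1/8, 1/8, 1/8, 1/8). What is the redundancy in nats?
0.0000 nats

Redundancy measures how far a source is from maximum entropy:
R = H_max - H(X)

Maximum entropy for 8 symbols: H_max = log_e(8) = 2.0794 nats
Actual entropy: H(X) = 2.0794 nats
Redundancy: R = 2.0794 - 2.0794 = 0.0000 nats

This redundancy represents potential for compression: the source could be compressed by 0.0000 nats per symbol.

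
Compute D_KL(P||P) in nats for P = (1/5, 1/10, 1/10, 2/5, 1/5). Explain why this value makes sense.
0.0000 nats

KL divergence satisfies the Gibbs inequality: D_KL(P||Q) ≥ 0 for all distributions P, Q.

D_KL(P||Q) = Σ p(x) log(p(x)/q(x))
Each term is p(x) × log_e(p(x)/p(x)) = p(x) × log_e(1) = 0, so the sum is 0.
D_KL(P||Q) = 0.0000 nats

When P = Q, the KL divergence is exactly 0, as there is no 'divergence' between identical distributions.

This non-negativity is a fundamental property: relative entropy cannot be negative because it measures how different Q is from P.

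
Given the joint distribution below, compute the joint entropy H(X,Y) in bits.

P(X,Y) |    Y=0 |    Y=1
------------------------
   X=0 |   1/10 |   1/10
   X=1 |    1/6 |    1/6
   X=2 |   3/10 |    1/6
2.4780 bits

Joint entropy is H(X,Y) = -Σ_{x,y} p(x,y) log p(x,y).

Summing over all non-zero entries:
H(X,Y) = -[1/10·log_2(1/10) + 1/10·log_2(1/10) + 1/6·log_2(1/6) + 1/6·log_2(1/6) + 3/10·log_2(3/10) + 1/6·log_2(1/6)]
H(X,Y) = 2.4780 bits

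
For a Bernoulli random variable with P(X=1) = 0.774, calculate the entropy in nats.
0.5344 nats

The binary entropy function is:
H(p) = -p log(p) - (1-p) log(1-p)

H(0.774) = -0.774 × log_e(0.774) - 0.226 × log_e(0.226)
H(0.774) = 0.5344 nats

Note: Binary entropy is maximized at p=0.5 (H=1 bit) and minimized at p=0 or p=1 (H=0).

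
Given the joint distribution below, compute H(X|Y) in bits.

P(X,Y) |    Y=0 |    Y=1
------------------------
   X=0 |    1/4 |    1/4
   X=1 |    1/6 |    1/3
0.9793 bits

Using the chain rule: H(X|Y) = H(X,Y) - H(Y)

First, compute H(X,Y) = 1.9591 bits

Marginal P(Y) = (5/12, 7/12)
H(Y) = 0.9799 bits

H(X|Y) = H(X,Y) - H(Y) = 1.9591 - 0.9799 = 0.9793 bits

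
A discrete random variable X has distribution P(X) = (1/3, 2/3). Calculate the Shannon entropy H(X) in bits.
0.9183 bits

Shannon entropy is H(X) = -Σ p(x) log p(x).

For P = (1/3, 2/3):
H = -1/3 × log_2(1/3) -2/3 × log_2(2/3)
H = 0.9183 bits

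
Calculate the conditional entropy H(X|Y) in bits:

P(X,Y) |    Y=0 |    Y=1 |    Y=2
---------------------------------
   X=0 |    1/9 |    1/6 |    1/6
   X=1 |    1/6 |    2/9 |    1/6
0.9862 bits

Using the chain rule: H(X|Y) = H(X,Y) - H(Y)

First, compute H(X,Y) = 2.5577 bits

Marginal P(Y) = (5/18, 7/18, 1/3)
H(Y) = 1.5715 bits

H(X|Y) = H(X,Y) - H(Y) = 2.5577 - 1.5715 = 0.9862 bits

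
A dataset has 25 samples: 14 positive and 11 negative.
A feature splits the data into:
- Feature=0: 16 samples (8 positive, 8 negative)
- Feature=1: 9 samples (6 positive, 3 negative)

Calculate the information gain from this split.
0.0190 bits

Information Gain = H(Y) - H(Y|Feature)

Before split:
P(positive) = 14/25 = 0.5600
H(Y) = 0.9896 bits

After split:
Feature=0: H = 1.0000 bits (weight = 16/25)
Feature=1: H = 0.9183 bits (weight = 9/25)
H(Y|Feature) = (16/25)×1.0000 + (9/25)×0.9183 = 0.9706 bits

Information Gain = 0.9896 - 0.9706 = 0.0190 bits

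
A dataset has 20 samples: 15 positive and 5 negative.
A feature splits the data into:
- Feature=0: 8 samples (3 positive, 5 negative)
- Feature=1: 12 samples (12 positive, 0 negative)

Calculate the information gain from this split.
0.4295 bits

Information Gain = H(Y) - H(Y|Feature)

Before split:
P(positive) = 15/20 = 0.7500
H(Y) = 0.8113 bits

After split:
Feature=0: H = 0.9544 bits (weight = 8/20)
Feature=1: H = 0.0000 bits (weight = 12/20)
H(Y|Feature) = (8/20)×0.9544 + (12/20)×0.0000 = 0.3818 bits

Information Gain = 0.8113 - 0.3818 = 0.4295 bits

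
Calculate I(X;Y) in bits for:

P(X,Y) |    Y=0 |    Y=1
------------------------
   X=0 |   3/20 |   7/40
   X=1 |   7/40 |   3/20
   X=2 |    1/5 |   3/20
0.0061 bits

Mutual information: I(X;Y) = H(X) + H(Y) - H(X,Y)

Marginals:
P(X) = (13/40, 13/40, 7/20), H(X) = 1.5841 bits
P(Y) = (21/40, 19/40), H(Y) = 0.9982 bits

Joint entropy: H(X,Y) = 2.5761 bits

I(X;Y) = 1.5841 + 0.9982 - 2.5761 = 0.0061 bits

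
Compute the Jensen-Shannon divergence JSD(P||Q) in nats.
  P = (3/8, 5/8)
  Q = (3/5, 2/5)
0.0255 nats

Jensen-Shannon divergence is:
JSD(P||Q) = 0.5 × D_KL(P||M) + 0.5 × D_KL(Q||M)
where M = 0.5 × (P + Q) is the mixture distribution.

M = 0.5 × (3/8, 5/8) + 0.5 × (3/5, 2/5) = (0.4875, 0.5125)

D_KL(P||M) = 0.0256 nats
D_KL(Q||M) = 0.0254 nats

JSD(P||Q) = 0.5 × 0.0256 + 0.5 × 0.0254 = 0.0255 nats

Unlike KL divergence, JSD is symmetric and bounded: 0 ≤ JSD ≤ log(2).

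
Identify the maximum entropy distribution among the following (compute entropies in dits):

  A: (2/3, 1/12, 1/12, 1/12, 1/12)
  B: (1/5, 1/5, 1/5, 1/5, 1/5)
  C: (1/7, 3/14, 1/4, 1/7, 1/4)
B

For a discrete distribution over n outcomes, entropy is maximized by the uniform distribution.

Computing entropies:
H(A) = 0.4771 dits
H(B) = 0.6990 dits
H(C) = 0.6858 dits

The uniform distribution (where all probabilities equal 1/5) achieves the maximum entropy of log_10(5) = 0.6990 dits.

Distribution B has the highest entropy.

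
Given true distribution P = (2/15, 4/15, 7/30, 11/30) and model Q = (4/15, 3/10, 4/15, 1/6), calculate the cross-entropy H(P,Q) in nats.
1.4627 nats

Cross-entropy: H(P,Q) = -Σ p(x) log q(x)

Alternatively: H(P,Q) = H(P) + D_KL(P||Q)
H(P) = 1.3286 nats
D_KL(P||Q) = 0.1341 nats

H(P,Q) = 1.3286 + 0.1341 = 1.4627 nats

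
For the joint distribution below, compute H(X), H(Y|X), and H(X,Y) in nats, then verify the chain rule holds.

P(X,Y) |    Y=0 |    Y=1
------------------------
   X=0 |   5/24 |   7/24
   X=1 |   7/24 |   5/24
H(X,Y) = 1.3723, H(X) = 0.6931, H(Y|X) = 0.6792 (all in nats)

Chain rule: H(X,Y) = H(X) + H(Y|X)

Left side — joint entropy directly:
H(X,Y) = -Σ p(x,y) log p(x,y) = 1.3723 nats

Right side — compute H(Y|X) from the conditional distributions:
P(X) = (1/2, 1/2), so H(X) = 0.6931 nats
H(Y|X) = Σ_x P(X=x) · H(Y|X=x):
  P(Y|X=0) = (5/12, 7/12), H(Y|X=0) = 0.6792, weight P(X=0) = 1/2
  P(Y|X=1) = (7/12, 5/12), H(Y|X=1) = 0.6792, weight P(X=1) = 1/2
H(Y|X) = 0.6792 nats

H(X) + H(Y|X) = 0.6931 + 0.6792 = 1.3723 nats

Both sides equal 1.3723 nats. ✓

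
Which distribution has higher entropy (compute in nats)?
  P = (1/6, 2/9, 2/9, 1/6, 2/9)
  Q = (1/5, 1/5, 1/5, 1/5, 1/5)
Q

Computing entropies in nats:
H(P) = 1.6000
H(Q) = 1.6094

Distribution Q has higher entropy.

Intuition: The distribution closer to uniform (more spread out) has higher entropy.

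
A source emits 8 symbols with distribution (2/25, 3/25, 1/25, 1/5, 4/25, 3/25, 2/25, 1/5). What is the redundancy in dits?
0.0437 dits

Redundancy measures how far a source is from maximum entropy:
R = H_max - H(X)

Maximum entropy for 8 symbols: H_max = log_10(8) = 0.9031 dits
Actual entropy: H(X) = 0.8593 dits
Redundancy: R = 0.9031 - 0.8593 = 0.0437 dits

This redundancy represents potential for compression: the source could be compressed by 0.0437 dits per symbol.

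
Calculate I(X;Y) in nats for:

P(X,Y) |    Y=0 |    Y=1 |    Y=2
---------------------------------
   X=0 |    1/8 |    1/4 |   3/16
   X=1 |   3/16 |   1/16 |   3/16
0.0587 nats

Mutual information: I(X;Y) = H(X) + H(Y) - H(X,Y)

Marginals:
P(X) = (9/16, 7/16), H(X) = 0.6853 nats
P(Y) = (5/16, 5/16, 3/8), H(Y) = 1.0948 nats

Joint entropy: H(X,Y) = 1.7214 nats

I(X;Y) = 0.6853 + 1.0948 - 1.7214 = 0.0587 nats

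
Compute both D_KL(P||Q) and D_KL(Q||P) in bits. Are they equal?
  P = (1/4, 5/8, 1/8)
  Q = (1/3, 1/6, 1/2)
D_KL(P||Q) = 0.8380, D_KL(Q||P) = 0.8205

KL divergence is not symmetric: D_KL(P||Q) ≠ D_KL(Q||P) in general.

D_KL(P||Q) = 0.8380 bits
D_KL(Q||P) = 0.8205 bits

No, they are not equal!

This asymmetry is why KL divergence is not a true distance metric.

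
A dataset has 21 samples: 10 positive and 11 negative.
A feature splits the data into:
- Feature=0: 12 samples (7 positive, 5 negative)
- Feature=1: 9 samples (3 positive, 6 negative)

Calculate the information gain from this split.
0.0449 bits

Information Gain = H(Y) - H(Y|Feature)

Before split:
P(positive) = 10/21 = 0.4762
H(Y) = 0.9984 bits

After split:
Feature=0: H = 0.9799 bits (weight = 12/21)
Feature=1: H = 0.9183 bits (weight = 9/21)
H(Y|Feature) = (12/21)×0.9799 + (9/21)×0.9183 = 0.9535 bits

Information Gain = 0.9984 - 0.9535 = 0.0449 bits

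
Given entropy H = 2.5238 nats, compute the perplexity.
12.4759

Perplexity is e^H (or exp(H) for natural log).

H = 2.5238 nats
Perplexity = e^2.5238 = 12.4759

Interpretation: The model's uncertainty is equivalent to choosing uniformly among 12.5 options.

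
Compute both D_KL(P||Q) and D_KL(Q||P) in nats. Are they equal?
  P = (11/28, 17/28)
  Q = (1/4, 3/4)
D_KL(P||Q) = 0.0493, D_KL(Q||P) = 0.0455

KL divergence is not symmetric: D_KL(P||Q) ≠ D_KL(Q||P) in general.

D_KL(P||Q) = 0.0493 nats
D_KL(Q||P) = 0.0455 nats

No, they are not equal!

This asymmetry is why KL divergence is not a true distance metric.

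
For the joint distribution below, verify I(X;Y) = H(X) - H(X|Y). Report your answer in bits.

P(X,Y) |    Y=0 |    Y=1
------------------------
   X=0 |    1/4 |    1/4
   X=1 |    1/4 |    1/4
I(X;Y) = 0.0000 bits

Mutual information has multiple equivalent forms:
- I(X;Y) = H(X) - H(X|Y)
- I(X;Y) = H(Y) - H(Y|X)
- I(X;Y) = H(X) + H(Y) - H(X,Y)

Computing all quantities:
H(X) = 1.0000, H(Y) = 1.0000, H(X,Y) = 2.0000
H(X|Y) = 1.0000, H(Y|X) = 1.0000

Verification:
H(X) - H(X|Y) = 1.0000 - 1.0000 = 0.0000
H(Y) - H(Y|X) = 1.0000 - 1.0000 = 0.0000
H(X) + H(Y) - H(X,Y) = 1.0000 + 1.0000 - 2.0000 = 0.0000

All forms give I(X;Y) = 0.0000 bits. ✓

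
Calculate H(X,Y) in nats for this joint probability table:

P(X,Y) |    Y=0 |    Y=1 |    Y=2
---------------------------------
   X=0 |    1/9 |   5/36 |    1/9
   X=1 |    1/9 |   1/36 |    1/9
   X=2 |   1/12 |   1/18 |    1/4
2.0645 nats

Joint entropy is H(X,Y) = -Σ_{x,y} p(x,y) log p(x,y).

Summing over all non-zero entries:
H(X,Y) = -[1/9·log_e(1/9) + 5/36·log_e(5/36) + 1/9·log_e(1/9) + 1/9·log_e(1/9) + 1/36·log_e(1/36) + 1/9·log_e(1/9) + 1/12·log_e(1/12) + 1/18·log_e(1/18) + 1/4·log_e(1/4)]
H(X,Y) = 2.0645 nats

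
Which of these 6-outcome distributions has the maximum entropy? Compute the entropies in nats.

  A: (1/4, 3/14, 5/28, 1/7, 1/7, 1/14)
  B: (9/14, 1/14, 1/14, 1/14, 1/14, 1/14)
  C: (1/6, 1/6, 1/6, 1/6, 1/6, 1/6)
C

For a discrete distribution over n outcomes, entropy is maximized by the uniform distribution.

Computing entropies:
H(A) = 1.7288 nats
H(B) = 1.2266 nats
H(C) = 1.7918 nats

The uniform distribution (where all probabilities equal 1/6) achieves the maximum entropy of log_e(6) = 1.7918 nats.

Distribution C has the highest entropy.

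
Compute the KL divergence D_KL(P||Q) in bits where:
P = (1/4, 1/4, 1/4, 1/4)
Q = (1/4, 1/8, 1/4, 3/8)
0.1038 bits

KL divergence: D_KL(P||Q) = Σ p(x) log(p(x)/q(x))

Computing term by term:
  x=0: 1/4 × log_2[(1/4)/(1/4)] = 1/4 × 0.0000 = 0.0000
  x=1: 1/4 × log_2[(1/4)/(1/8)] = 1/4 × 1.0000 = 0.2500
  x=2: 1/4 × log_2[(1/4)/(1/4)] = 1/4 × 0.0000 = 0.0000
  x=3: 1/4 × log_2[(1/4)/(3/8)] = 1/4 × -0.5850 = -0.1462

D_KL(P||Q) = 0.1038 bits

Note: KL divergence is always non-negative and equals 0 iff P = Q.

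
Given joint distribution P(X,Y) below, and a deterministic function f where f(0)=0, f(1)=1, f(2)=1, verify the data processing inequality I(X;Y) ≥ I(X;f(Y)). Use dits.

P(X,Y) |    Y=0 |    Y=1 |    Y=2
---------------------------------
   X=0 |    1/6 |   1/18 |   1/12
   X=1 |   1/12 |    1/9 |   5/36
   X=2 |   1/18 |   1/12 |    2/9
I(X;Y) = 0.0313, I(X;f(Y)) = 0.0271, inequality holds: 0.0313 ≥ 0.0271

Data Processing Inequality: For any Markov chain X → Y → Z, we have I(X;Y) ≥ I(X;Z).

Here Z = f(Y) is a deterministic function of Y, forming X → Y → Z.

Original I(X;Y) = 0.0313 dits

After applying f:
P(X,Z) where Z=f(Y):
- P(X,Z=0) = P(X,Y=0)
- P(X,Z=1) = P(X,Y=1) + P(X,Y=2)

I(X;Z) = I(X;f(Y)) = 0.0271 dits

Verification: 0.0313 ≥ 0.0271 ✓

Information cannot be created by processing; the function f can only lose information about X.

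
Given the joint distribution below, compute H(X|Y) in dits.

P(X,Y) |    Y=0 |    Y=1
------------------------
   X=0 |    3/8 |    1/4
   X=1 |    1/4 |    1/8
0.2863 dits

Using the chain rule: H(X|Y) = H(X,Y) - H(Y)

First, compute H(X,Y) = 0.5737 dits

Marginal P(Y) = (5/8, 3/8)
H(Y) = 0.2873 dits

H(X|Y) = H(X,Y) - H(Y) = 0.5737 - 0.2873 = 0.2863 dits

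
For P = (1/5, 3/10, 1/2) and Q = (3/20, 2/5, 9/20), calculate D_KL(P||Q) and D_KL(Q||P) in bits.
D_KL(P||Q) = 0.0345, D_KL(Q||P) = 0.0354

KL divergence is not symmetric: D_KL(P||Q) ≠ D_KL(Q||P) in general.

D_KL(P||Q) = 0.0345 bits
D_KL(Q||P) = 0.0354 bits

No, they are not equal!

This asymmetry is why KL divergence is not a true distance metric.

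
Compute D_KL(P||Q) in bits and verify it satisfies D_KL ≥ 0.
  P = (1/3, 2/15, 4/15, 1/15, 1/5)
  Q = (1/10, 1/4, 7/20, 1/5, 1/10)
0.4478 bits

KL divergence satisfies the Gibbs inequality: D_KL(P||Q) ≥ 0 for all distributions P, Q.

D_KL(P||Q) = Σ p(x) log(p(x)/q(x))
Term by term:
  x=0: 1/3 × log_2[(1/3)/(1/10)] = 0.5790
  x=1: 2/15 × log_2[(2/15)/(1/4)] = -0.1209
  x=2: 4/15 × log_2[(4/15)/(7/20)] = -0.1046
  x=3: 1/15 × log_2[(1/15)/(1/5)] = -0.1057
  x=4: 1/5 × log_2[(1/5)/(1/10)] = 0.2000
D_KL(P||Q) = 0.4478 bits

D_KL(P||Q) = 0.4478 ≥ 0 ✓

This non-negativity is a fundamental property: relative entropy cannot be negative because it measures how different Q is from P.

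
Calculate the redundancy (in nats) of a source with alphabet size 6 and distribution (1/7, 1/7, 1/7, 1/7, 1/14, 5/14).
0.1236 nats

Redundancy measures how far a source is from maximum entropy:
R = H_max - H(X)

Maximum entropy for 6 symbols: H_max = log_e(6) = 1.7918 nats
Actual entropy: H(X) = 1.6682 nats
Redundancy: R = 1.7918 - 1.6682 = 0.1236 nats

This redundancy represents potential for compression: the source could be compressed by 0.1236 nats per symbol.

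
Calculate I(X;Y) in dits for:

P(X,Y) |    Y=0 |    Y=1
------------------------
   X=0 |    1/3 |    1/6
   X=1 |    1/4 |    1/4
0.0062 dits

Mutual information: I(X;Y) = H(X) + H(Y) - H(X,Y)

Marginals:
P(X) = (1/2, 1/2), H(X) = 0.3010 dits
P(Y) = (7/12, 5/12), H(Y) = 0.2950 dits

Joint entropy: H(X,Y) = 0.5898 dits

I(X;Y) = 0.3010 + 0.2950 - 0.5898 = 0.0062 dits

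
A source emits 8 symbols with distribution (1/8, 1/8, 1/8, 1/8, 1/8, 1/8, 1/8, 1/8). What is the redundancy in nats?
0.0000 nats

Redundancy measures how far a source is from maximum entropy:
R = H_max - H(X)

Maximum entropy for 8 symbols: H_max = log_e(8) = 2.0794 nats
Actual entropy: H(X) = 2.0794 nats
Redundancy: R = 2.0794 - 2.0794 = 0.0000 nats

This redundancy represents potential for compression: the source could be compressed by 0.0000 nats per symbol.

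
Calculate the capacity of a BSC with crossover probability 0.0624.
0.6631 bits

For a binary symmetric channel (BSC) with error probability p:
Capacity C = 1 - H(p) bits per symbol

where H(p) = -p log₂(p) - (1-p) log₂(1-p) is the binary entropy function.

H(0.0624) = 0.3369 bits
C = 1 - 0.3369 = 0.6631 bits per symbol

This means we can reliably transmit up to 0.6631 bits of information per channel use.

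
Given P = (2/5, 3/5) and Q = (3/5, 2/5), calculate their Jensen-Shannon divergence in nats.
0.0201 nats

Jensen-Shannon divergence is:
JSD(P||Q) = 0.5 × D_KL(P||M) + 0.5 × D_KL(Q||M)
where M = 0.5 × (P + Q) is the mixture distribution.

M = 0.5 × (2/5, 3/5) + 0.5 × (3/5, 2/5) = (1/2, 1/2)

D_KL(P||M) = 0.0201 nats
D_KL(Q||M) = 0.0201 nats

JSD(P||Q) = 0.5 × 0.0201 + 0.5 × 0.0201 = 0.0201 nats

Unlike KL divergence, JSD is symmetric and bounded: 0 ≤ JSD ≤ log(2).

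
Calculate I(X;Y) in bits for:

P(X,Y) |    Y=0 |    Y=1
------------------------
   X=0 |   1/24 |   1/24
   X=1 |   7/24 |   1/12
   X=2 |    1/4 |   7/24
0.0706 bits

Mutual information: I(X;Y) = H(X) + H(Y) - H(X,Y)

Marginals:
P(X) = (1/12, 3/8, 13/24), H(X) = 1.3085 bits
P(Y) = (7/12, 5/12), H(Y) = 0.9799 bits

Joint entropy: H(X,Y) = 2.2178 bits

I(X;Y) = 1.3085 + 0.9799 - 2.2178 = 0.0706 bits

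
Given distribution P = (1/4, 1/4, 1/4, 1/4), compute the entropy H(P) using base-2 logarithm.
2.0000 bits

Shannon entropy is H(X) = -Σ p(x) log p(x).

For P = (1/4, 1/4, 1/4, 1/4):
H = -1/4 × log_2(1/4) -1/4 × log_2(1/4) -1/4 × log_2(1/4) -1/4 × log_2(1/4)
H = 2.0000 bits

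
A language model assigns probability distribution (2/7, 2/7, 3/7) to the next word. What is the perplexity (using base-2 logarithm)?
2.9417

Perplexity is 2^H (or exp(H) for natural log).

First, H = -Σ p log p = 1.5567 bits
Perplexity = 2^1.5567 = 2.9417

Interpretation: The model's uncertainty is equivalent to choosing uniformly among 2.9 options.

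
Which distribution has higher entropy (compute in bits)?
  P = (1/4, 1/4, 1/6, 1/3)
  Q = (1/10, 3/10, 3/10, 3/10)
P

Computing entropies in bits:
H(P) = 1.9591
H(Q) = 1.8955

Distribution P has higher entropy.

Intuition: The distribution closer to uniform (more spread out) has higher entropy.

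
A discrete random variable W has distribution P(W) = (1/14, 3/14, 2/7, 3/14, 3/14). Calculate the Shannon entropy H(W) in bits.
2.2170 bits

Shannon entropy is H(X) = -Σ p(x) log p(x).

For P = (1/14, 3/14, 2/7, 3/14, 3/14):
H = -1/14 × log_2(1/14) -3/14 × log_2(3/14) -2/7 × log_2(2/7) -3/14 × log_2(3/14) -3/14 × log_2(3/14)
H = 2.2170 bits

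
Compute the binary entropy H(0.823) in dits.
0.2027 dits

The binary entropy function is:
H(p) = -p log(p) - (1-p) log(1-p)

H(0.823) = -0.823 × log_10(0.823) - 0.177 × log_10(0.177)
H(0.823) = 0.2027 dits

Note: Binary entropy is maximized at p=0.5 (H=1 bit) and minimized at p=0 or p=1 (H=0).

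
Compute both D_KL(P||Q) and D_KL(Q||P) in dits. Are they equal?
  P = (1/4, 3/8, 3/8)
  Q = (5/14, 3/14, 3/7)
D_KL(P||Q) = 0.0307, D_KL(Q||P) = 0.0281

KL divergence is not symmetric: D_KL(P||Q) ≠ D_KL(Q||P) in general.

D_KL(P||Q) = 0.0307 dits
D_KL(Q||P) = 0.0281 dits

No, they are not equal!

This asymmetry is why KL divergence is not a true distance metric.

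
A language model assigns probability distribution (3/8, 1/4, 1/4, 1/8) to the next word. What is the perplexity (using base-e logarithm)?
3.7467

Perplexity is e^H (or exp(H) for natural log).

First, H = -Σ p log p = 1.3209 nats
Perplexity = e^1.3209 = 3.7467

Interpretation: The model's uncertainty is equivalent to choosing uniformly among 3.7 options.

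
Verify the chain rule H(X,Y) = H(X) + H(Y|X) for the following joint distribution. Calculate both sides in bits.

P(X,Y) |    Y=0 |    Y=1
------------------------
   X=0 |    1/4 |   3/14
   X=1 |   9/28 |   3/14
H(X,Y) = 1.9788, H(X) = 0.9963, H(Y|X) = 0.9825 (all in bits)

Chain rule: H(X,Y) = H(X) + H(Y|X)

Left side — joint entropy directly:
H(X,Y) = -Σ p(x,y) log p(x,y) = 1.9788 bits

Right side — compute H(Y|X) from the conditional distributions:
P(X) = (13/28, 15/28), so H(X) = 0.9963 bits
H(Y|X) = Σ_x P(X=x) · H(Y|X=x):
  P(Y|X=0) = (7/13, 6/13), H(Y|X=0) = 0.9957, weight P(X=0) = 13/28
  P(Y|X=1) = (3/5, 2/5), H(Y|X=1) = 0.9710, weight P(X=1) = 15/28
H(Y|X) = 0.9825 bits

H(X) + H(Y|X) = 0.9963 + 0.9825 = 1.9788 bits

Both sides equal 1.9788 bits. ✓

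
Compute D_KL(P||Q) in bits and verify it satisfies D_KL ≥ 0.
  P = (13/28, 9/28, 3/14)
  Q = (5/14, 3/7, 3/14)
0.0423 bits

KL divergence satisfies the Gibbs inequality: D_KL(P||Q) ≥ 0 for all distributions P, Q.

D_KL(P||Q) = Σ p(x) log(p(x)/q(x))
Term by term:
  x=0: 13/28 × log_2[(13/28)/(5/14)] = 0.1757
  x=1: 9/28 × log_2[(9/28)/(3/7)] = -0.1334
  x=2: 3/14 × log_2[(3/14)/(3/14)] = 0.0000
D_KL(P||Q) = 0.0423 bits

D_KL(P||Q) = 0.0423 ≥ 0 ✓

This non-negativity is a fundamental property: relative entropy cannot be negative because it measures how different Q is from P.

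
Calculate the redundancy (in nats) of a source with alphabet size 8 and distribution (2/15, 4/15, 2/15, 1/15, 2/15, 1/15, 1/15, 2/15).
0.1107 nats

Redundancy measures how far a source is from maximum entropy:
R = H_max - H(X)

Maximum entropy for 8 symbols: H_max = log_e(8) = 2.0794 nats
Actual entropy: H(X) = 1.9687 nats
Redundancy: R = 2.0794 - 1.9687 = 0.1107 nats

This redundancy represents potential for compression: the source could be compressed by 0.1107 nats per symbol.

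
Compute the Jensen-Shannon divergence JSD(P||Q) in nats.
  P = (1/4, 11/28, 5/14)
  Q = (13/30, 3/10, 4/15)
0.0189 nats

Jensen-Shannon divergence is:
JSD(P||Q) = 0.5 × D_KL(P||M) + 0.5 × D_KL(Q||M)
where M = 0.5 × (P + Q) is the mixture distribution.

M = 0.5 × (1/4, 11/28, 5/14) + 0.5 × (13/30, 3/10, 4/15) = (0.341667, 0.346429, 0.311905)

D_KL(P||M) = 0.0197 nats
D_KL(Q||M) = 0.0180 nats

JSD(P||Q) = 0.5 × 0.0197 + 0.5 × 0.0180 = 0.0189 nats

Unlike KL divergence, JSD is symmetric and bounded: 0 ≤ JSD ≤ log(2).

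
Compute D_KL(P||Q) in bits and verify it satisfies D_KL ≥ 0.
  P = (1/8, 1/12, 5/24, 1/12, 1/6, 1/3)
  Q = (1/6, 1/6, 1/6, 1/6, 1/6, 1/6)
0.1819 bits

KL divergence satisfies the Gibbs inequality: D_KL(P||Q) ≥ 0 for all distributions P, Q.

D_KL(P||Q) = Σ p(x) log(p(x)/q(x))
Term by term:
  x=0: 1/8 × log_2[(1/8)/(1/6)] = -0.0519
  x=1: 1/12 × log_2[(1/12)/(1/6)] = -0.0833
  x=2: 5/24 × log_2[(5/24)/(1/6)] = 0.0671
  x=3: 1/12 × log_2[(1/12)/(1/6)] = -0.0833
  x=4: 1/6 × log_2[(1/6)/(1/6)] = 0.0000
  x=5: 1/3 × log_2[(1/3)/(1/6)] = 0.3333
D_KL(P||Q) = 0.1819 bits

D_KL(P||Q) = 0.1819 ≥ 0 ✓

This non-negativity is a fundamental property: relative entropy cannot be negative because it measures how different Q is from P.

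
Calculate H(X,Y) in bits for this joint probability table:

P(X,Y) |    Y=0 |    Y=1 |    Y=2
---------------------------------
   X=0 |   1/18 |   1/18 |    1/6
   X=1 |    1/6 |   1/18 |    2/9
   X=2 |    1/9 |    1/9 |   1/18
2.9749 bits

Joint entropy is H(X,Y) = -Σ_{x,y} p(x,y) log p(x,y).

Summing over all non-zero entries:
H(X,Y) = -[1/18·log_2(1/18) + 1/18·log_2(1/18) + 1/6·log_2(1/6) + 1/6·log_2(1/6) + 1/18·log_2(1/18) + 2/9·log_2(2/9) + 1/9·log_2(1/9) + 1/9·log_2(1/9) + 1/18·log_2(1/18)]
H(X,Y) = 2.9749 bits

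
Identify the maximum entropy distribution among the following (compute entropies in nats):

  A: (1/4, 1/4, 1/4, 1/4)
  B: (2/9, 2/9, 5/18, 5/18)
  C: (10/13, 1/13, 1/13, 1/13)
A

For a discrete distribution over n outcomes, entropy is maximized by the uniform distribution.

Computing entropies:
H(A) = 1.3863 nats
H(B) = 1.3801 nats
H(C) = 0.7937 nats

The uniform distribution (where all probabilities equal 1/4) achieves the maximum entropy of log_e(4) = 1.3863 nats.

Distribution A has the highest entropy.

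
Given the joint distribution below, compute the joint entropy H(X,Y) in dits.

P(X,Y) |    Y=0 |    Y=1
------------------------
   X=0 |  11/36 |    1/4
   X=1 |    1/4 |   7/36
0.5967 dits

Joint entropy is H(X,Y) = -Σ_{x,y} p(x,y) log p(x,y).

Summing over all non-zero entries:
H(X,Y) = -[11/36·log_10(11/36) + 1/4·log_10(1/4) + 1/4·log_10(1/4) + 7/36·log_10(7/36)]
H(X,Y) = 0.5967 dits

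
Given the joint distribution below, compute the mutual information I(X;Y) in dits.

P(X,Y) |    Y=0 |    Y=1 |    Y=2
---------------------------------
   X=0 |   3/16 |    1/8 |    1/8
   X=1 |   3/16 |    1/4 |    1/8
0.0058 dits

Mutual information: I(X;Y) = H(X) + H(Y) - H(X,Y)

Marginals:
P(X) = (7/16, 9/16), H(X) = 0.2976 dits
P(Y) = (3/8, 3/8, 1/4), H(Y) = 0.4700 dits

Joint entropy: H(X,Y) = 0.7618 dits

I(X;Y) = 0.2976 + 0.4700 - 0.7618 = 0.0058 dits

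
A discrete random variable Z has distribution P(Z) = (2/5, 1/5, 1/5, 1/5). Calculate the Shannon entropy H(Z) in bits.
1.9219 bits

Shannon entropy is H(X) = -Σ p(x) log p(x).

For P = (2/5, 1/5, 1/5, 1/5):
H = -2/5 × log_2(2/5) -1/5 × log_2(1/5) -1/5 × log_2(1/5) -1/5 × log_2(1/5)
H = 1.9219 bits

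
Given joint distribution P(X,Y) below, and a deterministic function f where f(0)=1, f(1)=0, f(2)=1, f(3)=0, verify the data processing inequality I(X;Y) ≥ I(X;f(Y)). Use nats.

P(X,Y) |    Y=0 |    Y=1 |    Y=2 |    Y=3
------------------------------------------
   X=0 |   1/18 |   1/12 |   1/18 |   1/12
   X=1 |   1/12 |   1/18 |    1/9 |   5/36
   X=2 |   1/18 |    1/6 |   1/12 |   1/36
I(X;Y) = 0.0761, I(X;f(Y)) = 0.0041, inequality holds: 0.0761 ≥ 0.0041

Data Processing Inequality: For any Markov chain X → Y → Z, we have I(X;Y) ≥ I(X;Z).

Here Z = f(Y) is a deterministic function of Y, forming X → Y → Z.

Original I(X;Y) = 0.0761 nats

After applying f:
P(X,Z) where Z=f(Y):
- P(X,Z=0) = P(X,Y=1) + P(X,Y=3)
- P(X,Z=1) = P(X,Y=0) + P(X,Y=2)

I(X;Z) = I(X;f(Y)) = 0.0041 nats

Verification: 0.0761 ≥ 0.0041 ✓

Information cannot be created by processing; the function f can only lose information about X.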